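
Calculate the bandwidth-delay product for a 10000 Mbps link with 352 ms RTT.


BDP = bandwidth * RTT
= 10000 Mbps * 352 ms
= 10000 * 1e6 * 352 / 1000 bits
= 3520000000 bits
= 440000000 bytes
= 429687.5 KB
BDP = 3520000000 bits (440000000 bytes)


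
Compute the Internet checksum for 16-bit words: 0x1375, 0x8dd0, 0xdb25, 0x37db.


Sum all words (with carry folding):
+ 0x1375 = 0x1375
+ 0x8dd0 = 0xa145
+ 0xdb25 = 0x7c6b
+ 0x37db = 0xb446
One's complement: ~0xb446
Checksum = 0x4bb9


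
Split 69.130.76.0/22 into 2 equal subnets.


New prefix = 22 + 1 = 23
Each subnet has 512 addresses
  69.130.76.0/23
  69.130.78.0/23
Subnets: 69.130.76.0/23, 69.130.78.0/23


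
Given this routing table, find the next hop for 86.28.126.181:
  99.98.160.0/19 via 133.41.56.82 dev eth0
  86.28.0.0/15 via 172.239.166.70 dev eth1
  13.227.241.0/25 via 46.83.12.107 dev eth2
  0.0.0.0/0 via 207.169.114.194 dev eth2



Longest prefix match for 86.28.126.181:
  /19 99.98.160.0: no
  /15 86.28.0.0: MATCH
  /25 13.227.241.0: no
  /0 0.0.0.0: MATCH
Selected: next-hop 172.239.166.70 via eth1 (matched /15)


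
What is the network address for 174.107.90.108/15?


IP:   10101110.01101011.01011010.01101100
Mask: 11111111.11111110.00000000.00000000
AND operation:
Net:  10101110.01101010.00000000.00000000
Network: 174.106.0.0/15


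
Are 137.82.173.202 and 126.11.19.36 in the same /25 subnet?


Mask: 255.255.255.128
137.82.173.202 AND mask = 137.82.173.128
126.11.19.36 AND mask = 126.11.19.0
No, different subnets (137.82.173.128 vs 126.11.19.0)


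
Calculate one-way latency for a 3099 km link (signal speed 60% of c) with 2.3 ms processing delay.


Speed = 0.6 * 3e5 km/s = 180000 km/s
Propagation delay = 3099 / 180000 = 0.0172 s = 17.2167 ms
Processing delay = 2.3 ms
Total one-way latency = 19.5167 ms


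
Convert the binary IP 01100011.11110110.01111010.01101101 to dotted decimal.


01100011 = 99
11110110 = 246
01111010 = 122
01101101 = 109
IP: 99.246.122.109


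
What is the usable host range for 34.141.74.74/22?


Network: 34.141.72.0
Broadcast: 34.141.75.255
First usable = network + 1
Last usable = broadcast - 1
Range: 34.141.72.1 to 34.141.75.254


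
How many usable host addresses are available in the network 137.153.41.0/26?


Host bits = 32 - 26 = 6
Total addresses = 2^6 = 64
Usable = total - 2 (network and broadcast)
Usable hosts: 62


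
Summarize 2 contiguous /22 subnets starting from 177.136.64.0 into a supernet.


Original prefix: /22
Number of subnets: 2 = 2^1
New prefix = 22 - 1 = 21
Supernet: 177.136.64.0/21


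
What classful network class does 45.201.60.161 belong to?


First octet: 45
Binary: 00101101
0xxxxxxx -> Class A (1-126)
Class A, default mask 255.0.0.0 (/8)


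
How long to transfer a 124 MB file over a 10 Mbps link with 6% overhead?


Effective throughput = 10 * (1 - 6/100) = 9.4 Mbps
File size in Mb = 124 * 8 = 992 Mb
Time = 992 / 9.4
Time = 105.5319 seconds


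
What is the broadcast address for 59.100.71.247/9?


Network: 59.0.0.0/9
Host bits = 23
Set all host bits to 1:
Broadcast: 59.127.255.255


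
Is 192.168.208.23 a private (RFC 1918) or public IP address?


RFC 1918 private ranges:
  10.0.0.0/8 (10.0.0.0 - 10.255.255.255)
  172.16.0.0/12 (172.16.0.0 - 172.31.255.255)
  192.168.0.0/16 (192.168.0.0 - 192.168.255.255)
Private (in 192.168.0.0/16)


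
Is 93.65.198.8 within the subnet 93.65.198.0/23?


Subnet network: 93.65.198.0
Test IP AND mask: 93.65.198.0
Yes, 93.65.198.8 is in 93.65.198.0/23


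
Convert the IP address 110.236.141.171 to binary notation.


110 = 01101110
236 = 11101100
141 = 10001101
171 = 10101011
Binary: 01101110.11101100.10001101.10101011


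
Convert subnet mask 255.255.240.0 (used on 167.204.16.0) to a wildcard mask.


Subnet mask: 255.255.240.0
Wildcard = 255.255.255.255 - subnet mask
255 - 255 = 0
255 - 255 = 0
255 - 240 = 15
255 - 0 = 255
Wildcard: 0.0.15.255


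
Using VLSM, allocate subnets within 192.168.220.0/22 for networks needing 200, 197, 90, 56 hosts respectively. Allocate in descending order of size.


200 hosts -> /24 (254 usable): 192.168.220.0/24
197 hosts -> /24 (254 usable): 192.168.221.0/24
90 hosts -> /25 (126 usable): 192.168.222.0/25
56 hosts -> /26 (62 usable): 192.168.222.128/26
Allocation: 192.168.220.0/24 (200 hosts, 254 usable); 192.168.221.0/24 (197 hosts, 254 usable); 192.168.222.0/25 (90 hosts, 126 usable); 192.168.222.128/26 (56 hosts, 62 usable)


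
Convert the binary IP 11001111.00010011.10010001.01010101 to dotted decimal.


11001111 = 207
00010011 = 19
10010001 = 145
01010101 = 85
IP: 207.19.145.85


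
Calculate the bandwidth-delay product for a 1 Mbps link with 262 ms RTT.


BDP = bandwidth * RTT
= 1 Mbps * 262 ms
= 1 * 1e6 * 262 / 1000 bits
= 262000 bits
= 32750 bytes
= 31.9824 KB
BDP = 262000 bits (32750 bytes)


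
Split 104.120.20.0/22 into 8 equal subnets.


New prefix = 22 + 3 = 25
Each subnet has 128 addresses
  104.120.20.0/25
  104.120.20.128/25
  104.120.21.0/25
  104.120.21.128/25
  104.120.22.0/25
  104.120.22.128/25
  104.120.23.0/25
  104.120.23.128/25
Subnets: 104.120.20.0/25, 104.120.20.128/25, 104.120.21.0/25, 104.120.21.128/25, 104.120.22.0/25, 104.120.22.128/25, 104.120.23.0/25, 104.120.23.128/25


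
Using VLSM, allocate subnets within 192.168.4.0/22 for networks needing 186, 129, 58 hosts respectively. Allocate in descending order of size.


186 hosts -> /24 (254 usable): 192.168.4.0/24
129 hosts -> /24 (254 usable): 192.168.5.0/24
58 hosts -> /26 (62 usable): 192.168.6.0/26
Allocation: 192.168.4.0/24 (186 hosts, 254 usable); 192.168.5.0/24 (129 hosts, 254 usable); 192.168.6.0/26 (58 hosts, 62 usable)


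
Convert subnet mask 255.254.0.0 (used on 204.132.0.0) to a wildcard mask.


Subnet mask: 255.254.0.0
Wildcard = 255.255.255.255 - subnet mask
255 - 255 = 0
255 - 254 = 1
255 - 0 = 255
255 - 0 = 255
Wildcard: 0.1.255.255


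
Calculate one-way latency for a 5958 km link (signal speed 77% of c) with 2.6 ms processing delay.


Speed = 0.77 * 3e5 km/s = 231000 km/s
Propagation delay = 5958 / 231000 = 0.0258 s = 25.7922 ms
Processing delay = 2.6 ms
Total one-way latency = 28.3922 ms


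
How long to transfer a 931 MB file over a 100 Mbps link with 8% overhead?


Effective throughput = 100 * (1 - 8/100) = 92 Mbps
File size in Mb = 931 * 8 = 7448 Mb
Time = 7448 / 92
Time = 80.9565 seconds


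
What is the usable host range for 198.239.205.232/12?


Network: 198.224.0.0
Broadcast: 198.239.255.255
First usable = network + 1
Last usable = broadcast - 1
Range: 198.224.0.1 to 198.239.255.254


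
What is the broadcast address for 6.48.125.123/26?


Network: 6.48.125.64/26
Host bits = 6
Set all host bits to 1:
Broadcast: 6.48.125.127


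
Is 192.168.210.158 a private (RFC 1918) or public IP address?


RFC 1918 private ranges:
  10.0.0.0/8 (10.0.0.0 - 10.255.255.255)
  172.16.0.0/12 (172.16.0.0 - 172.31.255.255)
  192.168.0.0/16 (192.168.0.0 - 192.168.255.255)
Private (in 192.168.0.0/16)


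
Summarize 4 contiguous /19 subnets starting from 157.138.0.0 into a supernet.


Original prefix: /19
Number of subnets: 4 = 2^2
New prefix = 19 - 2 = 17
Supernet: 157.138.0.0/17


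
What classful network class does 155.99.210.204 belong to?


First octet: 155
Binary: 10011011
10xxxxxx -> Class B (128-191)
Class B, default mask 255.255.0.0 (/16)


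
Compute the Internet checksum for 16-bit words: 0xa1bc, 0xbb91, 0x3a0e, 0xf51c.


Sum all words (with carry folding):
+ 0xa1bc = 0xa1bc
+ 0xbb91 = 0x5d4e
+ 0x3a0e = 0x975c
+ 0xf51c = 0x8c79
One's complement: ~0x8c79
Checksum = 0x7386


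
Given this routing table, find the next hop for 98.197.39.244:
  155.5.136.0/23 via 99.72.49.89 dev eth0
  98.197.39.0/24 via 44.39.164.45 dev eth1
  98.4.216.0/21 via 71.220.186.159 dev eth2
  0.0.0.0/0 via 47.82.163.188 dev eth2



Longest prefix match for 98.197.39.244:
  /23 155.5.136.0: no
  /24 98.197.39.0: MATCH
  /21 98.4.216.0: no
  /0 0.0.0.0: MATCH
Selected: next-hop 44.39.164.45 via eth1 (matched /24)


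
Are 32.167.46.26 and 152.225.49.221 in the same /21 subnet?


Mask: 255.255.248.0
32.167.46.26 AND mask = 32.167.40.0
152.225.49.221 AND mask = 152.225.48.0
No, different subnets (32.167.40.0 vs 152.225.48.0)


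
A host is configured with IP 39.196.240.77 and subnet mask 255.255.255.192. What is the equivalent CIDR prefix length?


Binary: 11111111.11111111.11111111.11000000
Count leading 1s
Prefix: /26


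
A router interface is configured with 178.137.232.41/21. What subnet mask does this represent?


/21 means 21 network bits, 11 host bits
Binary: 11111111111111111111100000000000
Mask: 255.255.248.0


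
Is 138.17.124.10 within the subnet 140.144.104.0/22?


Subnet network: 140.144.104.0
Test IP AND mask: 138.17.124.0
No, 138.17.124.10 is not in 140.144.104.0/22


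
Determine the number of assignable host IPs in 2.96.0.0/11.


Host bits = 32 - 11 = 21
Total addresses = 2^21 = 2097152
Usable = total - 2 (network and broadcast)
Usable hosts: 2097150


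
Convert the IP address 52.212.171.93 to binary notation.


52 = 00110100
212 = 11010100
171 = 10101011
93 = 01011101
Binary: 00110100.11010100.10101011.01011101


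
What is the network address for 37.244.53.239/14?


IP:   00100101.11110100.00110101.11101111
Mask: 11111111.11111100.00000000.00000000
AND operation:
Net:  00100101.11110100.00000000.00000000
Network: 37.244.0.0/14


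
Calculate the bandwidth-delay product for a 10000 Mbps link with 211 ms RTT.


BDP = bandwidth * RTT
= 10000 Mbps * 211 ms
= 10000 * 1e6 * 211 / 1000 bits
= 2110000000 bits
= 263750000 bytes
= 257568.3594 KB
BDP = 2110000000 bits (263750000 bytes)


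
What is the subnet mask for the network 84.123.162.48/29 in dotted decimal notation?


/29 means 29 network bits, 3 host bits
Binary: 11111111111111111111111111111000
Mask: 255.255.255.248


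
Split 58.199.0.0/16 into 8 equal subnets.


New prefix = 16 + 3 = 19
Each subnet has 8192 addresses
  58.199.0.0/19
  58.199.32.0/19
  58.199.64.0/19
  58.199.96.0/19
  58.199.128.0/19
  58.199.160.0/19
  58.199.192.0/19
  58.199.224.0/19
Subnets: 58.199.0.0/19, 58.199.32.0/19, 58.199.64.0/19, 58.199.96.0/19, 58.199.128.0/19, 58.199.160.0/19, 58.199.192.0/19, 58.199.224.0/19


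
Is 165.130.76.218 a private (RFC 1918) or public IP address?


RFC 1918 private ranges:
  10.0.0.0/8 (10.0.0.0 - 10.255.255.255)
  172.16.0.0/12 (172.16.0.0 - 172.31.255.255)
  192.168.0.0/16 (192.168.0.0 - 192.168.255.255)
Public (not in any RFC 1918 range)


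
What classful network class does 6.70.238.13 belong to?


First octet: 6
Binary: 00000110
0xxxxxxx -> Class A (1-126)
Class A, default mask 255.0.0.0 (/8)


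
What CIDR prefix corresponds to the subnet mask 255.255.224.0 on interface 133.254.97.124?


Binary: 11111111.11111111.11100000.00000000
Count leading 1s
Prefix: /19


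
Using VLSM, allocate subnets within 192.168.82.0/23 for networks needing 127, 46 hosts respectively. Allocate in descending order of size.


127 hosts -> /24 (254 usable): 192.168.82.0/24
46 hosts -> /26 (62 usable): 192.168.83.0/26
Allocation: 192.168.82.0/24 (127 hosts, 254 usable); 192.168.83.0/26 (46 hosts, 62 usable)


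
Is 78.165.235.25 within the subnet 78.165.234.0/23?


Subnet network: 78.165.234.0
Test IP AND mask: 78.165.234.0
Yes, 78.165.235.25 is in 78.165.234.0/23


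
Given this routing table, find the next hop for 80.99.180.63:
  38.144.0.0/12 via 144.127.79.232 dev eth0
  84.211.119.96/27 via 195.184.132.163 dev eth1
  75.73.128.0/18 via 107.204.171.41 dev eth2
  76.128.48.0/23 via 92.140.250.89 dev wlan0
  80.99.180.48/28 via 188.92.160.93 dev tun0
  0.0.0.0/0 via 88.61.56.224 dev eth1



Longest prefix match for 80.99.180.63:
  /12 38.144.0.0: no
  /27 84.211.119.96: no
  /18 75.73.128.0: no
  /23 76.128.48.0: no
  /28 80.99.180.48: MATCH
  /0 0.0.0.0: MATCH
Selected: next-hop 188.92.160.93 via tun0 (matched /28)


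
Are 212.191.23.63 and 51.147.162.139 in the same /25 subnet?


Mask: 255.255.255.128
212.191.23.63 AND mask = 212.191.23.0
51.147.162.139 AND mask = 51.147.162.128
No, different subnets (212.191.23.0 vs 51.147.162.128)


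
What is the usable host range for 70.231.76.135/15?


Network: 70.230.0.0
Broadcast: 70.231.255.255
First usable = network + 1
Last usable = broadcast - 1
Range: 70.230.0.1 to 70.231.255.254


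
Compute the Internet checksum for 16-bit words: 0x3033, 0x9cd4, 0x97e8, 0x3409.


Sum all words (with carry folding):
+ 0x3033 = 0x3033
+ 0x9cd4 = 0xcd07
+ 0x97e8 = 0x64f0
+ 0x3409 = 0x98f9
One's complement: ~0x98f9
Checksum = 0x6706


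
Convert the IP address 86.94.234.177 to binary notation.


86 = 01010110
94 = 01011110
234 = 11101010
177 = 10110001
Binary: 01010110.01011110.11101010.10110001


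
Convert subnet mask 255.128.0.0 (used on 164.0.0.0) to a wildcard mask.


Subnet mask: 255.128.0.0
Wildcard = 255.255.255.255 - subnet mask
255 - 255 = 0
255 - 128 = 127
255 - 0 = 255
255 - 0 = 255
Wildcard: 0.127.255.255


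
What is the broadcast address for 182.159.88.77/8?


Network: 182.0.0.0/8
Host bits = 24
Set all host bits to 1:
Broadcast: 182.255.255.255


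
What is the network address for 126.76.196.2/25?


IP:   01111110.01001100.11000100.00000010
Mask: 11111111.11111111.11111111.10000000
AND operation:
Net:  01111110.01001100.11000100.00000000
Network: 126.76.196.0/25


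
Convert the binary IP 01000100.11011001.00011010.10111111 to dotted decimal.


01000100 = 68
11011001 = 217
00011010 = 26
10111111 = 191
IP: 68.217.26.191


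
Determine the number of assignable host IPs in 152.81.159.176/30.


Host bits = 32 - 30 = 2
Total addresses = 2^2 = 4
Usable = total - 2 (network and broadcast)
Usable hosts: 2


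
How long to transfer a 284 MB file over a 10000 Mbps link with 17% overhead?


Effective throughput = 10000 * (1 - 17/100) = 8300 Mbps
File size in Mb = 284 * 8 = 2272 Mb
Time = 2272 / 8300
Time = 0.2737 seconds


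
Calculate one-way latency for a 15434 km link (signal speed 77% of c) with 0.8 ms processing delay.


Speed = 0.77 * 3e5 km/s = 231000 km/s
Propagation delay = 15434 / 231000 = 0.0668 s = 66.8139 ms
Processing delay = 0.8 ms
Total one-way latency = 67.6139 ms


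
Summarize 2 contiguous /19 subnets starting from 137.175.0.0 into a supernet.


Original prefix: /19
Number of subnets: 2 = 2^1
New prefix = 19 - 1 = 18
Supernet: 137.175.0.0/18


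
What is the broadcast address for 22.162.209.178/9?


Network: 22.128.0.0/9
Host bits = 23
Set all host bits to 1:
Broadcast: 22.255.255.255


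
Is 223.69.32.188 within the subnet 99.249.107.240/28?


Subnet network: 99.249.107.240
Test IP AND mask: 223.69.32.176
No, 223.69.32.188 is not in 99.249.107.240/28


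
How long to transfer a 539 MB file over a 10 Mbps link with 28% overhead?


Effective throughput = 10 * (1 - 28/100) = 7.2 Mbps
File size in Mb = 539 * 8 = 4312 Mb
Time = 4312 / 7.2
Time = 598.8889 seconds


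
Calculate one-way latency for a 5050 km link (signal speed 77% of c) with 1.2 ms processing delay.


Speed = 0.77 * 3e5 km/s = 231000 km/s
Propagation delay = 5050 / 231000 = 0.0219 s = 21.8615 ms
Processing delay = 1.2 ms
Total one-way latency = 23.0615 ms


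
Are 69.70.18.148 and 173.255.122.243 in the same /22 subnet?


Mask: 255.255.252.0
69.70.18.148 AND mask = 69.70.16.0
173.255.122.243 AND mask = 173.255.120.0
No, different subnets (69.70.16.0 vs 173.255.120.0)


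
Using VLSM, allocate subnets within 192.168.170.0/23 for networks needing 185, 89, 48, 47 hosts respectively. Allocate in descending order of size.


185 hosts -> /24 (254 usable): 192.168.170.0/24
89 hosts -> /25 (126 usable): 192.168.171.0/25
48 hosts -> /26 (62 usable): 192.168.171.128/26
47 hosts -> /26 (62 usable): 192.168.171.192/26
Allocation: 192.168.170.0/24 (185 hosts, 254 usable); 192.168.171.0/25 (89 hosts, 126 usable); 192.168.171.128/26 (48 hosts, 62 usable); 192.168.171.192/26 (47 hosts, 62 usable)


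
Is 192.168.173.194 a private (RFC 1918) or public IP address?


RFC 1918 private ranges:
  10.0.0.0/8 (10.0.0.0 - 10.255.255.255)
  172.16.0.0/12 (172.16.0.0 - 172.31.255.255)
  192.168.0.0/16 (192.168.0.0 - 192.168.255.255)
Private (in 192.168.0.0/16)


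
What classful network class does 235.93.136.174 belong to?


First octet: 235
Binary: 11101011
1110xxxx -> Class D (224-239)
Class D (multicast), default mask N/A


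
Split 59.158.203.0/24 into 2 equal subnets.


New prefix = 24 + 1 = 25
Each subnet has 128 addresses
  59.158.203.0/25
  59.158.203.128/25
Subnets: 59.158.203.0/25, 59.158.203.128/25


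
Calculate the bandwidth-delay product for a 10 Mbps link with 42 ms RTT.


BDP = bandwidth * RTT
= 10 Mbps * 42 ms
= 10 * 1e6 * 42 / 1000 bits
= 420000 bits
= 52500 bytes
= 51.2695 KB
BDP = 420000 bits (52500 bytes)


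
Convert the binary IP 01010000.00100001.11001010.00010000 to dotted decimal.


01010000 = 80
00100001 = 33
11001010 = 202
00010000 = 16
IP: 80.33.202.16


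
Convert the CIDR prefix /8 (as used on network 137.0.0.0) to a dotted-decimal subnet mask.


/8 means 8 network bits, 24 host bits
Binary: 11111111000000000000000000000000
Mask: 255.0.0.0


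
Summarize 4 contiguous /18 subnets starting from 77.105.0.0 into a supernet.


Original prefix: /18
Number of subnets: 4 = 2^2
New prefix = 18 - 2 = 16
Supernet: 77.105.0.0/16


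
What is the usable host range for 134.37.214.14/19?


Network: 134.37.192.0
Broadcast: 134.37.223.255
First usable = network + 1
Last usable = broadcast - 1
Range: 134.37.192.1 to 134.37.223.254


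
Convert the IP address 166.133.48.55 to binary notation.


166 = 10100110
133 = 10000101
48 = 00110000
55 = 00110111
Binary: 10100110.10000101.00110000.00110111


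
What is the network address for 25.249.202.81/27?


IP:   00011001.11111001.11001010.01010001
Mask: 11111111.11111111.11111111.11100000
AND operation:
Net:  00011001.11111001.11001010.01000000
Network: 25.249.202.64/27


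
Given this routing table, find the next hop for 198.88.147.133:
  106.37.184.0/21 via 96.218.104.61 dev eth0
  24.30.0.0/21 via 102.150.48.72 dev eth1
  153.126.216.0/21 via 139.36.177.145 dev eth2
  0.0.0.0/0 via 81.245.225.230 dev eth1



Longest prefix match for 198.88.147.133:
  /21 106.37.184.0: no
  /21 24.30.0.0: no
  /21 153.126.216.0: no
  /0 0.0.0.0: MATCH
Selected: next-hop 81.245.225.230 via eth1 (matched /0)


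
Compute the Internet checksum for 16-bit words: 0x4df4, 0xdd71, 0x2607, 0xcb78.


Sum all words (with carry folding):
+ 0x4df4 = 0x4df4
+ 0xdd71 = 0x2b66
+ 0x2607 = 0x516d
+ 0xcb78 = 0x1ce6
One's complement: ~0x1ce6
Checksum = 0xe319


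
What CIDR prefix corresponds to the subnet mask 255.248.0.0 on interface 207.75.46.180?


Binary: 11111111.11111000.00000000.00000000
Count leading 1s
Prefix: /13


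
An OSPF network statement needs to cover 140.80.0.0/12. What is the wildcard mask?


Subnet mask: 255.240.0.0
Wildcard = 255.255.255.255 - subnet mask
255 - 255 = 0
255 - 240 = 15
255 - 0 = 255
255 - 0 = 255
Wildcard: 0.15.255.255


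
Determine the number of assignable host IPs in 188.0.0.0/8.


Host bits = 32 - 8 = 24
Total addresses = 2^24 = 16777216
Usable = total - 2 (network and broadcast)
Usable hosts: 16777214


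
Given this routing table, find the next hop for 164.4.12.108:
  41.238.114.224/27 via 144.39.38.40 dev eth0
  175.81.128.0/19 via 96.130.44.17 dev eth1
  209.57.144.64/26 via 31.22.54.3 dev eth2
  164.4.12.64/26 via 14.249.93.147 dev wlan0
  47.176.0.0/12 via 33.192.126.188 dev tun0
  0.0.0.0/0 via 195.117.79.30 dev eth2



Longest prefix match for 164.4.12.108:
  /27 41.238.114.224: no
  /19 175.81.128.0: no
  /26 209.57.144.64: no
  /26 164.4.12.64: MATCH
  /12 47.176.0.0: no
  /0 0.0.0.0: MATCH
Selected: next-hop 14.249.93.147 via wlan0 (matched /26)


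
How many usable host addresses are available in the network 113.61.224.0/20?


Host bits = 32 - 20 = 12
Total addresses = 2^12 = 4096
Usable = total - 2 (network and broadcast)
Usable hosts: 4094


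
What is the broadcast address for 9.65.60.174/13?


Network: 9.64.0.0/13
Host bits = 19
Set all host bits to 1:
Broadcast: 9.71.255.255


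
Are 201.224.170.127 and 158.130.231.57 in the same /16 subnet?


Mask: 255.255.0.0
201.224.170.127 AND mask = 201.224.0.0
158.130.231.57 AND mask = 158.130.0.0
No, different subnets (201.224.0.0 vs 158.130.0.0)


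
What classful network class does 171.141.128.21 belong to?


First octet: 171
Binary: 10101011
10xxxxxx -> Class B (128-191)
Class B, default mask 255.255.0.0 (/16)


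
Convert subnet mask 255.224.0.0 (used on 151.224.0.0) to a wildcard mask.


Subnet mask: 255.224.0.0
Wildcard = 255.255.255.255 - subnet mask
255 - 255 = 0
255 - 224 = 31
255 - 0 = 255
255 - 0 = 255
Wildcard: 0.31.255.255


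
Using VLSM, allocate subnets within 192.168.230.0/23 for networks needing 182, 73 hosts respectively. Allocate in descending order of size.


182 hosts -> /24 (254 usable): 192.168.230.0/24
73 hosts -> /25 (126 usable): 192.168.231.0/25
Allocation: 192.168.230.0/24 (182 hosts, 254 usable); 192.168.231.0/25 (73 hosts, 126 usable)


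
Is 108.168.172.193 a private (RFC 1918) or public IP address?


RFC 1918 private ranges:
  10.0.0.0/8 (10.0.0.0 - 10.255.255.255)
  172.16.0.0/12 (172.16.0.0 - 172.31.255.255)
  192.168.0.0/16 (192.168.0.0 - 192.168.255.255)
Public (not in any RFC 1918 range)


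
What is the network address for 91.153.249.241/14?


IP:   01011011.10011001.11111001.11110001
Mask: 11111111.11111100.00000000.00000000
AND operation:
Net:  01011011.10011000.00000000.00000000
Network: 91.152.0.0/14


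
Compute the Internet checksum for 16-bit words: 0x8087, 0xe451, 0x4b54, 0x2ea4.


Sum all words (with carry folding):
+ 0x8087 = 0x8087
+ 0xe451 = 0x64d9
+ 0x4b54 = 0xb02d
+ 0x2ea4 = 0xded1
One's complement: ~0xded1
Checksum = 0x212e


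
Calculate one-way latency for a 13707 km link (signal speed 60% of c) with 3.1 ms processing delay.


Speed = 0.6 * 3e5 km/s = 180000 km/s
Propagation delay = 13707 / 180000 = 0.0761 s = 76.15 ms
Processing delay = 3.1 ms
Total one-way latency = 79.25 ms


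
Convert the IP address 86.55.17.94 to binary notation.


86 = 01010110
55 = 00110111
17 = 00010001
94 = 01011110
Binary: 01010110.00110111.00010001.01011110


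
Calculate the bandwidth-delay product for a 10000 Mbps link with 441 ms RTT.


BDP = bandwidth * RTT
= 10000 Mbps * 441 ms
= 10000 * 1e6 * 441 / 1000 bits
= 4410000000 bits
= 551250000 bytes
= 538330.0781 KB
BDP = 4410000000 bits (551250000 bytes)


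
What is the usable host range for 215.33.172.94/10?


Network: 215.0.0.0
Broadcast: 215.63.255.255
First usable = network + 1
Last usable = broadcast - 1
Range: 215.0.0.1 to 215.63.255.254


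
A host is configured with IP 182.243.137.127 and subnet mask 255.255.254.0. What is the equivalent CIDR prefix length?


Binary: 11111111.11111111.11111110.00000000
Count leading 1s
Prefix: /23


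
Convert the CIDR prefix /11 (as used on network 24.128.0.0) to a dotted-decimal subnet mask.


/11 means 11 network bits, 21 host bits
Binary: 11111111111000000000000000000000
Mask: 255.224.0.0


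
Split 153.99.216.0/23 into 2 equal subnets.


New prefix = 23 + 1 = 24
Each subnet has 256 addresses
  153.99.216.0/24
  153.99.217.0/24
Subnets: 153.99.216.0/24, 153.99.217.0/24


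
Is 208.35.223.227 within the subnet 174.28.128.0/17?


Subnet network: 174.28.128.0
Test IP AND mask: 208.35.128.0
No, 208.35.223.227 is not in 174.28.128.0/17


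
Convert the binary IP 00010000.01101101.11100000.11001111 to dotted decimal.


00010000 = 16
01101101 = 109
11100000 = 224
11001111 = 207
IP: 16.109.224.207


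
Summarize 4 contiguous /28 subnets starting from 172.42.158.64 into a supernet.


Original prefix: /28
Number of subnets: 4 = 2^2
New prefix = 28 - 2 = 26
Supernet: 172.42.158.64/26


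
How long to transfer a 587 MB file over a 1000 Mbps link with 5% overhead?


Effective throughput = 1000 * (1 - 5/100) = 950 Mbps
File size in Mb = 587 * 8 = 4696 Mb
Time = 4696 / 950
Time = 4.9432 seconds


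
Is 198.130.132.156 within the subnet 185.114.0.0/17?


Subnet network: 185.114.0.0
Test IP AND mask: 198.130.128.0
No, 198.130.132.156 is not in 185.114.0.0/17


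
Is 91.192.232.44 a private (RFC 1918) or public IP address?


RFC 1918 private ranges:
  10.0.0.0/8 (10.0.0.0 - 10.255.255.255)
  172.16.0.0/12 (172.16.0.0 - 172.31.255.255)
  192.168.0.0/16 (192.168.0.0 - 192.168.255.255)
Public (not in any RFC 1918 range)


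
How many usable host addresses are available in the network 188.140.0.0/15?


Host bits = 32 - 15 = 17
Total addresses = 2^17 = 131072
Usable = total - 2 (network and broadcast)
Usable hosts: 131070


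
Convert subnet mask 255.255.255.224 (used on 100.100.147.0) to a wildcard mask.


Subnet mask: 255.255.255.224
Wildcard = 255.255.255.255 - subnet mask
255 - 255 = 0
255 - 255 = 0
255 - 255 = 0
255 - 224 = 31
Wildcard: 0.0.0.31


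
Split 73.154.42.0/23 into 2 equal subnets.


New prefix = 23 + 1 = 24
Each subnet has 256 addresses
  73.154.42.0/24
  73.154.43.0/24
Subnets: 73.154.42.0/24, 73.154.43.0/24


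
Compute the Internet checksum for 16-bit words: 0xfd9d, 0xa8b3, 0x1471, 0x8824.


Sum all words (with carry folding):
+ 0xfd9d = 0xfd9d
+ 0xa8b3 = 0xa651
+ 0x1471 = 0xbac2
+ 0x8824 = 0x42e7
One's complement: ~0x42e7
Checksum = 0xbd18


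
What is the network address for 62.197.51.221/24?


IP:   00111110.11000101.00110011.11011101
Mask: 11111111.11111111.11111111.00000000
AND operation:
Net:  00111110.11000101.00110011.00000000
Network: 62.197.51.0/24


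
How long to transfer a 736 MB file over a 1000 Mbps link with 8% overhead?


Effective throughput = 1000 * (1 - 8/100) = 920 Mbps
File size in Mb = 736 * 8 = 5888 Mb
Time = 5888 / 920
Time = 6.4 seconds


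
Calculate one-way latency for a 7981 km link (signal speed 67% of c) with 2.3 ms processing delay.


Speed = 0.67 * 3e5 km/s = 201000 km/s
Propagation delay = 7981 / 201000 = 0.0397 s = 39.7065 ms
Processing delay = 2.3 ms
Total one-way latency = 42.0065 ms


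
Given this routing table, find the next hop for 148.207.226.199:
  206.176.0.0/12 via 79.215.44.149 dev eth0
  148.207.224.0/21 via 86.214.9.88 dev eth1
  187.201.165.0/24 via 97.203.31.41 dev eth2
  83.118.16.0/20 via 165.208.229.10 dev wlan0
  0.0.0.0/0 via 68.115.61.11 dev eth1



Longest prefix match for 148.207.226.199:
  /12 206.176.0.0: no
  /21 148.207.224.0: MATCH
  /24 187.201.165.0: no
  /20 83.118.16.0: no
  /0 0.0.0.0: MATCH
Selected: next-hop 86.214.9.88 via eth1 (matched /21)


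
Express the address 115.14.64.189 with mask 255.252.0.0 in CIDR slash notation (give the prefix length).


Binary: 11111111.11111100.00000000.00000000
Count leading 1s
Prefix: /14


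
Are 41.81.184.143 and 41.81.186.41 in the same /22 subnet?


Mask: 255.255.252.0
41.81.184.143 AND mask = 41.81.184.0
41.81.186.41 AND mask = 41.81.184.0
Yes, same subnet (41.81.184.0)


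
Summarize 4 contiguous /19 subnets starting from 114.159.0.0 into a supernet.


Original prefix: /19
Number of subnets: 4 = 2^2
New prefix = 19 - 2 = 17
Supernet: 114.159.0.0/17


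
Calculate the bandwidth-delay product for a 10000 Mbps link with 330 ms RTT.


BDP = bandwidth * RTT
= 10000 Mbps * 330 ms
= 10000 * 1e6 * 330 / 1000 bits
= 3300000000 bits
= 412500000 bytes
= 402832.0312 KB
BDP = 3300000000 bits (412500000 bytes)


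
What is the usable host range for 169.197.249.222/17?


Network: 169.197.128.0
Broadcast: 169.197.255.255
First usable = network + 1
Last usable = broadcast - 1
Range: 169.197.128.1 to 169.197.255.254


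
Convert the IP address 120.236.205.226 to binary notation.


120 = 01111000
236 = 11101100
205 = 11001101
226 = 11100010
Binary: 01111000.11101100.11001101.11100010


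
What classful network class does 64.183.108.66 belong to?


First octet: 64
Binary: 01000000
0xxxxxxx -> Class A (1-126)
Class A, default mask 255.0.0.0 (/8)


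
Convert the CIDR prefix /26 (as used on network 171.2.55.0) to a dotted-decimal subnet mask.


/26 means 26 network bits, 6 host bits
Binary: 11111111111111111111111111000000
Mask: 255.255.255.192


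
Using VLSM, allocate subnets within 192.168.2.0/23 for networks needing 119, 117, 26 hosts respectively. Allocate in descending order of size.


119 hosts -> /25 (126 usable): 192.168.2.0/25
117 hosts -> /25 (126 usable): 192.168.2.128/25
26 hosts -> /27 (30 usable): 192.168.3.0/27
Allocation: 192.168.2.0/25 (119 hosts, 126 usable); 192.168.2.128/25 (117 hosts, 126 usable); 192.168.3.0/27 (26 hosts, 30 usable)


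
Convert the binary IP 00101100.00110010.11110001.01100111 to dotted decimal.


00101100 = 44
00110010 = 50
11110001 = 241
01100111 = 103
IP: 44.50.241.103


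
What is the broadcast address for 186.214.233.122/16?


Network: 186.214.0.0/16
Host bits = 16
Set all host bits to 1:
Broadcast: 186.214.255.255


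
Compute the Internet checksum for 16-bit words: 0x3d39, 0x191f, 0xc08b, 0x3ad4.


Sum all words (with carry folding):
+ 0x3d39 = 0x3d39
+ 0x191f = 0x5658
+ 0xc08b = 0x16e4
+ 0x3ad4 = 0x51b8
One's complement: ~0x51b8
Checksum = 0xae47


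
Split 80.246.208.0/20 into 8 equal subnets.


New prefix = 20 + 3 = 23
Each subnet has 512 addresses
  80.246.208.0/23
  80.246.210.0/23
  80.246.212.0/23
  80.246.214.0/23
  80.246.216.0/23
  80.246.218.0/23
  80.246.220.0/23
  80.246.222.0/23
Subnets: 80.246.208.0/23, 80.246.210.0/23, 80.246.212.0/23, 80.246.214.0/23, 80.246.216.0/23, 80.246.218.0/23, 80.246.220.0/23, 80.246.222.0/23


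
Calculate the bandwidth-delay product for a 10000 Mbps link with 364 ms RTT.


BDP = bandwidth * RTT
= 10000 Mbps * 364 ms
= 10000 * 1e6 * 364 / 1000 bits
= 3640000000 bits
= 455000000 bytes
= 444335.9375 KB
BDP = 3640000000 bits (455000000 bytes)


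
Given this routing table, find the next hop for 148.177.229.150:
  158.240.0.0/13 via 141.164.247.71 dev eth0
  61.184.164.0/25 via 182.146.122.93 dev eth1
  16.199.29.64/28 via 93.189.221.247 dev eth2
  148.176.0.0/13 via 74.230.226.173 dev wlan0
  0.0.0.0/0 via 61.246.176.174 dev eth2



Longest prefix match for 148.177.229.150:
  /13 158.240.0.0: no
  /25 61.184.164.0: no
  /28 16.199.29.64: no
  /13 148.176.0.0: MATCH
  /0 0.0.0.0: MATCH
Selected: next-hop 74.230.226.173 via wlan0 (matched /13)


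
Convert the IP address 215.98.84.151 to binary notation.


215 = 11010111
98 = 01100010
84 = 01010100
151 = 10010111
Binary: 11010111.01100010.01010100.10010111


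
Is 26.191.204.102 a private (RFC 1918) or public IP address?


RFC 1918 private ranges:
  10.0.0.0/8 (10.0.0.0 - 10.255.255.255)
  172.16.0.0/12 (172.16.0.0 - 172.31.255.255)
  192.168.0.0/16 (192.168.0.0 - 192.168.255.255)
Public (not in any RFC 1918 range)


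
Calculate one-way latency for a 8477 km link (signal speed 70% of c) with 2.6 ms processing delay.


Speed = 0.7 * 3e5 km/s = 210000 km/s
Propagation delay = 8477 / 210000 = 0.0404 s = 40.3667 ms
Processing delay = 2.6 ms
Total one-way latency = 42.9667 ms


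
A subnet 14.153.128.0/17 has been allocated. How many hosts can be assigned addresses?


Host bits = 32 - 17 = 15
Total addresses = 2^15 = 32768
Usable = total - 2 (network and broadcast)
Usable hosts: 32766


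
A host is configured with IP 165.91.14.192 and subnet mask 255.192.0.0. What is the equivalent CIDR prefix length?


Binary: 11111111.11000000.00000000.00000000
Count leading 1s
Prefix: /10


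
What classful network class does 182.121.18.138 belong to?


First octet: 182
Binary: 10110110
10xxxxxx -> Class B (128-191)
Class B, default mask 255.255.0.0 (/16)


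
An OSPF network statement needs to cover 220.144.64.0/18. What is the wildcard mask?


Subnet mask: 255.255.192.0
Wildcard = 255.255.255.255 - subnet mask
255 - 255 = 0
255 - 255 = 0
255 - 192 = 63
255 - 0 = 255
Wildcard: 0.0.63.255


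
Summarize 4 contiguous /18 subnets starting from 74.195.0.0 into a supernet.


Original prefix: /18
Number of subnets: 4 = 2^2
New prefix = 18 - 2 = 16
Supernet: 74.195.0.0/16


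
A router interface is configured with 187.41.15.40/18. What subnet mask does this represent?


/18 means 18 network bits, 14 host bits
Binary: 11111111111111111100000000000000
Mask: 255.255.192.0


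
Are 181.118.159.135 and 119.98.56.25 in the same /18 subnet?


Mask: 255.255.192.0
181.118.159.135 AND mask = 181.118.128.0
119.98.56.25 AND mask = 119.98.0.0
No, different subnets (181.118.128.0 vs 119.98.0.0)


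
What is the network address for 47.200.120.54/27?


IP:   00101111.11001000.01111000.00110110
Mask: 11111111.11111111.11111111.11100000
AND operation:
Net:  00101111.11001000.01111000.00100000
Network: 47.200.120.32/27


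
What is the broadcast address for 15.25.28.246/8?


Network: 15.0.0.0/8
Host bits = 24
Set all host bits to 1:
Broadcast: 15.255.255.255


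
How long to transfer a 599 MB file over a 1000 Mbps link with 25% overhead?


Effective throughput = 1000 * (1 - 25/100) = 750 Mbps
File size in Mb = 599 * 8 = 4792 Mb
Time = 4792 / 750
Time = 6.3893 seconds


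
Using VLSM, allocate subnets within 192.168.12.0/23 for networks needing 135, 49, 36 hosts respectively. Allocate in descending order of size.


135 hosts -> /24 (254 usable): 192.168.12.0/24
49 hosts -> /26 (62 usable): 192.168.13.0/26
36 hosts -> /26 (62 usable): 192.168.13.64/26
Allocation: 192.168.12.0/24 (135 hosts, 254 usable); 192.168.13.0/26 (49 hosts, 62 usable); 192.168.13.64/26 (36 hosts, 62 usable)


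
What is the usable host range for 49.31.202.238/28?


Network: 49.31.202.224
Broadcast: 49.31.202.239
First usable = network + 1
Last usable = broadcast - 1
Range: 49.31.202.225 to 49.31.202.238


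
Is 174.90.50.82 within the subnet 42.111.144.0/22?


Subnet network: 42.111.144.0
Test IP AND mask: 174.90.48.0
No, 174.90.50.82 is not in 42.111.144.0/22


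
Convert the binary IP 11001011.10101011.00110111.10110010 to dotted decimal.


11001011 = 203
10101011 = 171
00110111 = 55
10110010 = 178
IP: 203.171.55.178


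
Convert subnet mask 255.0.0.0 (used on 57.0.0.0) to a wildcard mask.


Subnet mask: 255.0.0.0
Wildcard = 255.255.255.255 - subnet mask
255 - 255 = 0
255 - 0 = 255
255 - 0 = 255
255 - 0 = 255
Wildcard: 0.255.255.255


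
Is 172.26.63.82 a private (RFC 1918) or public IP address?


RFC 1918 private ranges:
  10.0.0.0/8 (10.0.0.0 - 10.255.255.255)
  172.16.0.0/12 (172.16.0.0 - 172.31.255.255)
  192.168.0.0/16 (192.168.0.0 - 192.168.255.255)
Private (in 172.16.0.0/12)


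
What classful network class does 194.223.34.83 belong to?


First octet: 194
Binary: 11000010
110xxxxx -> Class C (192-223)
Class C, default mask 255.255.255.0 (/24)


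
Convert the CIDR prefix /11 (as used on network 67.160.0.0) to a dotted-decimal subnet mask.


/11 means 11 network bits, 21 host bits
Binary: 11111111111000000000000000000000
Mask: 255.224.0.0


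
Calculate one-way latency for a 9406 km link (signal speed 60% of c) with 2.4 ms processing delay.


Speed = 0.6 * 3e5 km/s = 180000 km/s
Propagation delay = 9406 / 180000 = 0.0523 s = 52.2556 ms
Processing delay = 2.4 ms
Total one-way latency = 54.6556 ms


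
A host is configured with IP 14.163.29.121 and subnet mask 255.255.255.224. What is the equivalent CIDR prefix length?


Binary: 11111111.11111111.11111111.11100000
Count leading 1s
Prefix: /27


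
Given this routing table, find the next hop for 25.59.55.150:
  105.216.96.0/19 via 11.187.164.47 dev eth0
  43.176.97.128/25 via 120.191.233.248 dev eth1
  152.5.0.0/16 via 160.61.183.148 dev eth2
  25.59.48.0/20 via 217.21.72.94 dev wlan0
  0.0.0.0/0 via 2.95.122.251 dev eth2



Longest prefix match for 25.59.55.150:
  /19 105.216.96.0: no
  /25 43.176.97.128: no
  /16 152.5.0.0: no
  /20 25.59.48.0: MATCH
  /0 0.0.0.0: MATCH
Selected: next-hop 217.21.72.94 via wlan0 (matched /20)


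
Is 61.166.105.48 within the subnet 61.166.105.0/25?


Subnet network: 61.166.105.0
Test IP AND mask: 61.166.105.0
Yes, 61.166.105.48 is in 61.166.105.0/25


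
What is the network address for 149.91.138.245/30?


IP:   10010101.01011011.10001010.11110101
Mask: 11111111.11111111.11111111.11111100
AND operation:
Net:  10010101.01011011.10001010.11110100
Network: 149.91.138.244/30


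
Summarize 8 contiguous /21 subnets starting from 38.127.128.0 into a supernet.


Original prefix: /21
Number of subnets: 8 = 2^3
New prefix = 21 - 3 = 18
Supernet: 38.127.128.0/18


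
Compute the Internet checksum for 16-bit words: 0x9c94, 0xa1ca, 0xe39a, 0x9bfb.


Sum all words (with carry folding):
+ 0x9c94 = 0x9c94
+ 0xa1ca = 0x3e5f
+ 0xe39a = 0x21fa
+ 0x9bfb = 0xbdf5
One's complement: ~0xbdf5
Checksum = 0x420a


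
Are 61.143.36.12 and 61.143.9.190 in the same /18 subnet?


Mask: 255.255.192.0
61.143.36.12 AND mask = 61.143.0.0
61.143.9.190 AND mask = 61.143.0.0
Yes, same subnet (61.143.0.0)


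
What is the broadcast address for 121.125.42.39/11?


Network: 121.96.0.0/11
Host bits = 21
Set all host bits to 1:
Broadcast: 121.127.255.255


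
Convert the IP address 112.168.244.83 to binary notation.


112 = 01110000
168 = 10101000
244 = 11110100
83 = 01010011
Binary: 01110000.10101000.11110100.01010011


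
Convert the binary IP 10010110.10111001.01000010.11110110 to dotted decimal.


10010110 = 150
10111001 = 185
01000010 = 66
11110110 = 246
IP: 150.185.66.246


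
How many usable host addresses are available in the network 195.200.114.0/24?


Host bits = 32 - 24 = 8
Total addresses = 2^8 = 256
Usable = total - 2 (network and broadcast)
Usable hosts: 254


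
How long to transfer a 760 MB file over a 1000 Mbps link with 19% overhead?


Effective throughput = 1000 * (1 - 19/100) = 810 Mbps
File size in Mb = 760 * 8 = 6080 Mb
Time = 6080 / 810
Time = 7.5062 seconds


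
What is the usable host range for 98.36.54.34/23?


Network: 98.36.54.0
Broadcast: 98.36.55.255
First usable = network + 1
Last usable = broadcast - 1
Range: 98.36.54.1 to 98.36.55.254


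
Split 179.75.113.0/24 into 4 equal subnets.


New prefix = 24 + 2 = 26
Each subnet has 64 addresses
  179.75.113.0/26
  179.75.113.64/26
  179.75.113.128/26
  179.75.113.192/26
Subnets: 179.75.113.0/26, 179.75.113.64/26, 179.75.113.128/26, 179.75.113.192/26


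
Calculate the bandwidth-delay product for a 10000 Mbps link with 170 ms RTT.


BDP = bandwidth * RTT
= 10000 Mbps * 170 ms
= 10000 * 1e6 * 170 / 1000 bits
= 1700000000 bits
= 212500000 bytes
= 207519.5312 KB
BDP = 1700000000 bits (212500000 bytes)


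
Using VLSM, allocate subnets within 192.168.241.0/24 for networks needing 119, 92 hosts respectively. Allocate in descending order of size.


119 hosts -> /25 (126 usable): 192.168.241.0/25
92 hosts -> /25 (126 usable): 192.168.241.128/25
Allocation: 192.168.241.0/25 (119 hosts, 126 usable); 192.168.241.128/25 (92 hosts, 126 usable)


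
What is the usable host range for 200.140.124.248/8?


Network: 200.0.0.0
Broadcast: 200.255.255.255
First usable = network + 1
Last usable = broadcast - 1
Range: 200.0.0.1 to 200.255.255.254


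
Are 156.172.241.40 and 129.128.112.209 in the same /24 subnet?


Mask: 255.255.255.0
156.172.241.40 AND mask = 156.172.241.0
129.128.112.209 AND mask = 129.128.112.0
No, different subnets (156.172.241.0 vs 129.128.112.0)


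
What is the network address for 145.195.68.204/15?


IP:   10010001.11000011.01000100.11001100
Mask: 11111111.11111110.00000000.00000000
AND operation:
Net:  10010001.11000010.00000000.00000000
Network: 145.194.0.0/15
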